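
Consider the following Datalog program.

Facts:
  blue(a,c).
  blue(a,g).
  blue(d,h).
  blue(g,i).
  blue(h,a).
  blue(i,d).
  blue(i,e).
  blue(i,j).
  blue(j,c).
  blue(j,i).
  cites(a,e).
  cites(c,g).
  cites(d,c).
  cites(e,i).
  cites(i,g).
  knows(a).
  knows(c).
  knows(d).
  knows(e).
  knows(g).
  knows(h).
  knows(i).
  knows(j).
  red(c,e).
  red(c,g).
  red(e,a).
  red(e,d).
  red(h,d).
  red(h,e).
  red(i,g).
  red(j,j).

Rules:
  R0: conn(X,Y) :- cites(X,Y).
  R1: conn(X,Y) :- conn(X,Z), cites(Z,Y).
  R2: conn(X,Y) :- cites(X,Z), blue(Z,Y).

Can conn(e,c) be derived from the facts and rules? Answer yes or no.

yes

round 1: derive conn(a,e) via R0 from cites(a,e)
round 1: derive conn(c,g) via R0 from cites(c,g)
round 1: derive conn(d,c) via R0 from cites(d,c)
round 1: derive conn(e,i) via R0 from cites(e,i)
round 1: derive conn(i,g) via R0 from cites(i,g)
round 1: derive conn(c,i) via R2 from cites(c,g), blue(g,i)
round 1: derive conn(e,d) via R2 from cites(e,i), blue(i,d)
round 1: derive conn(e,e) via R2 from cites(e,i), blue(i,e)
round 1: derive conn(e,j) via R2 from cites(e,i), blue(i,j)
round 1: derive conn(i,i) via R2 from cites(i,g), blue(g,i)
round 2: derive conn(a,i) via R1 from conn(a,e), cites(e,i)
round 2: derive conn(d,g) via R1 from conn(d,c), cites(c,g)
round 2: derive conn(e,c) via R1 from conn(e,d), cites(d,c)
round 2: derive conn(e,g) via R1 from conn(e,i), cites(i,g)
round 3: derive conn(a,g) via R1 from conn(a,i), cites(i,g)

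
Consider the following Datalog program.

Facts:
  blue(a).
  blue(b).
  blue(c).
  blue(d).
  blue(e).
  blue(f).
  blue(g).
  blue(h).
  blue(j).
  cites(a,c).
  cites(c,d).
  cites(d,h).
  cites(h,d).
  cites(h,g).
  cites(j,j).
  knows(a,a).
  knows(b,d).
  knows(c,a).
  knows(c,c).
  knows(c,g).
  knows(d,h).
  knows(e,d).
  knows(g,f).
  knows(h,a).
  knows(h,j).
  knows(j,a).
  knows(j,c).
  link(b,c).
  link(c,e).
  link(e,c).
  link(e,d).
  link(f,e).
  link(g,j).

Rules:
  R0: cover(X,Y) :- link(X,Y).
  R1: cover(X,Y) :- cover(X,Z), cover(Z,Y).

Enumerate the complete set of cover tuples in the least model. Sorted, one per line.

round 1: derive cover(b,c) via R0 from link(b,c)
round 1: derive cover(c,e) via R0 from link(c,e)
round 1: derive cover(e,c) via R0 from link(e,c)
round 1: derive cover(e,d) via R0 from link(e,d)
round 1: derive cover(f,e) via R0 from link(f,e)
round 1: derive cover(g,j) via R0 from link(g,j)
round 2: derive cover(b,e) via R1 from cover(b,c), cover(c,e)
round 2: derive cover(c,c) via R1 from cover(c,e), cover(e,c)
round 2: derive cover(c,d) via R1 from cover(c,e), cover(e,d)
round 2: derive cover(e,e) via R1 from cover(e,c), cover(c,e)
round 2: derive cover(f,c) via R1 from cover(f,e), cover(e,c)
round 2: derive cover(f,d) via R1 from cover(f,e), cover(e,d)
round 3: derive cover(b,d) via R1 from cover(b,c), cover(c,d)

cover(b,c)
cover(b,d)
cover(b,e)
cover(c,c)
cover(c,d)
cover(c,e)
cover(e,c)
cover(e,d)
cover(e,e)
cover(f,c)
cover(f,d)
cover(f,e)
cover(g,j)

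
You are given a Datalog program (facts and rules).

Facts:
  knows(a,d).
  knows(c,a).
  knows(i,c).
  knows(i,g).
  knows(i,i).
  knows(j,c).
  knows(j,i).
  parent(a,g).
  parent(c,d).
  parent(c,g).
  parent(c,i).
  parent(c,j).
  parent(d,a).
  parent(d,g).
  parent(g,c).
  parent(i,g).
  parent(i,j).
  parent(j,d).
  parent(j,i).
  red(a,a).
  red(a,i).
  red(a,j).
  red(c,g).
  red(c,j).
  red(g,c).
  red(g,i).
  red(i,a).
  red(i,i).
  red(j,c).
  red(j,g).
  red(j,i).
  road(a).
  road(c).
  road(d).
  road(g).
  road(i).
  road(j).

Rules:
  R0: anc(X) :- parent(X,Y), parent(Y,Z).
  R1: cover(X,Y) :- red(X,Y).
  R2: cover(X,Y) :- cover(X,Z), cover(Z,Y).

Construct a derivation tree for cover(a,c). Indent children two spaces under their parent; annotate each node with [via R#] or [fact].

round 1: derive cover(a,a) via R1 from red(a,a)
round 1: derive cover(a,i) via R1 from red(a,i)
round 1: derive cover(a,j) via R1 from red(a,j)
round 1: derive cover(c,g) via R1 from red(c,g)
round 1: derive cover(c,j) via R1 from red(c,j)
round 1: derive cover(g,c) via R1 from red(g,c)
round 1: derive cover(g,i) via R1 from red(g,i)
round 1: derive cover(i,a) via R1 from red(i,a)
round 1: derive cover(i,i) via R1 from red(i,i)
round 1: derive cover(j,c) via R1 from red(j,c)
round 1: derive cover(j,g) via R1 from red(j,g)
round 1: derive cover(j,i) via R1 from red(j,i)
round 2: derive cover(a,c) via R2 from cover(a,j), cover(j,c)
round 2: derive cover(a,g) via R2 from cover(a,j), cover(j,g)
round 2: derive cover(c,c) via R2 from cover(c,g), cover(g,c)
round 2: derive cover(c,i) via R2 from cover(c,g), cover(g,i)
round 2: derive cover(g,a) via R2 from cover(g,i), cover(i,a)
round 2: derive cover(g,g) via R2 from cover(g,c), cover(c,g)
round 2: derive cover(g,j) via R2 from cover(g,c), cover(c,j)
round 2: derive cover(i,j) via R2 from cover(i,a), cover(a,j)
round 2: derive cover(j,a) via R2 from cover(j,i), cover(i,a)
round 2: derive cover(j,j) via R2 from cover(j,c), cover(c,j)
round 3: derive cover(c,a) via R2 from cover(c,g), cover(g,a)
round 3: derive cover(i,c) via R2 from cover(i,a), cover(a,c)
round 3: derive cover(i,g) via R2 from cover(i,a), cover(a,g)

cover(a,c)  [via R2]
  cover(a,j)  [via R1]
    red(a,j)  [fact]
  cover(j,c)  [via R1]
    red(j,c)  [fact]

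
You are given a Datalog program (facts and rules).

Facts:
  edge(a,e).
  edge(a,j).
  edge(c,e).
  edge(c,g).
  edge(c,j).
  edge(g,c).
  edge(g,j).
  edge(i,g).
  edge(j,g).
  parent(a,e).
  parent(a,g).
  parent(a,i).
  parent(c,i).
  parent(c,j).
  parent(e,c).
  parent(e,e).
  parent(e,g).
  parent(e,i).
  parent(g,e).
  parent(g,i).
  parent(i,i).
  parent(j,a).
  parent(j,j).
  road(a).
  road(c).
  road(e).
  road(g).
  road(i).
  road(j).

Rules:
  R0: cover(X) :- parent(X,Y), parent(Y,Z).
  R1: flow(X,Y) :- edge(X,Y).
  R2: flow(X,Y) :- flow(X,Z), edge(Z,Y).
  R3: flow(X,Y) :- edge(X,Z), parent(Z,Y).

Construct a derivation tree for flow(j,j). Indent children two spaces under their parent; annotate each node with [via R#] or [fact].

flow(j,j)  [via R2]
  flow(j,g)  [via R1]
    edge(j,g)  [fact]
  edge(g,j)  [fact]

round 1: derive flow(a,e) via R1 from edge(a,e)
round 1: derive flow(a,j) via R1 from edge(a,j)
round 1: derive flow(c,e) via R1 from edge(c,e)
round 1: derive flow(c,g) via R1 from edge(c,g)
round 1: derive flow(c,j) via R1 from edge(c,j)
round 1: derive flow(g,c) via R1 from edge(g,c)
round 1: derive flow(g,j) via R1 from edge(g,j)
round 1: derive flow(i,g) via R1 from edge(i,g)
round 1: derive flow(j,g) via R1 from edge(j,g)
round 1: derive flow(a,a) via R3 from edge(a,j), parent(j,a)
round 1: derive flow(a,c) via R3 from edge(a,e), parent(e,c)
round 1: derive flow(a,g) via R3 from edge(a,e), parent(e,g)
round 1: derive flow(a,i) via R3 from edge(a,e), parent(e,i)
round 1: derive flow(c,a) via R3 from edge(c,j), parent(j,a)
round 1: derive flow(c,c) via R3 from edge(c,e), parent(e,c)
round 1: derive flow(c,i) via R3 from edge(c,e), parent(e,i)
round 1: derive flow(g,a) via R3 from edge(g,j), parent(j,a)
round 1: derive flow(g,i) via R3 from edge(g,c), parent(c,i)
round 1: derive flow(i,e) via R3 from edge(i,g), parent(g,e)
round 1: derive flow(i,i) via R3 from edge(i,g), parent(g,i)
round 1: derive flow(j,e) via R3 from edge(j,g), parent(g,e)
round 1: derive flow(j,i) via R3 from edge(j,g), parent(g,i)
round 2: derive flow(g,e) via R2 from flow(g,a), edge(a,e)
round 2: derive flow(g,g) via R2 from flow(g,c), edge(c,g)
round 2: derive flow(i,c) via R2 from flow(i,g), edge(g,c)
round 2: derive flow(i,j) via R2 from flow(i,g), edge(g,j)
round 2: derive flow(j,c) via R2 from flow(j,g), edge(g,c)
round 2: derive flow(j,j) via R2 from flow(j,g), edge(g,j)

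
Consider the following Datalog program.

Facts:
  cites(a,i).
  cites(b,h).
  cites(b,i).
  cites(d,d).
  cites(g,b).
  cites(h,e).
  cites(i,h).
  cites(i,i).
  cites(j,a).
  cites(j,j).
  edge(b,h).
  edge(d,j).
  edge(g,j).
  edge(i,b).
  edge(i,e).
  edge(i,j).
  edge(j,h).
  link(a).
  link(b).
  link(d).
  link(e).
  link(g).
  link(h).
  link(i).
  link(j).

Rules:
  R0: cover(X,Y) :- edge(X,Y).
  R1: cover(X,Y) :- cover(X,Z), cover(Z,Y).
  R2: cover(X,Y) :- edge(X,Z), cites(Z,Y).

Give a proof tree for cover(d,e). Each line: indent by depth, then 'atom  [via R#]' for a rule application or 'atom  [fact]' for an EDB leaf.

round 1: derive cover(b,h) via R0 from edge(b,h)
round 1: derive cover(d,j) via R0 from edge(d,j)
round 1: derive cover(g,j) via R0 from edge(g,j)
round 1: derive cover(i,b) via R0 from edge(i,b)
round 1: derive cover(i,e) via R0 from edge(i,e)
round 1: derive cover(i,j) via R0 from edge(i,j)
round 1: derive cover(j,h) via R0 from edge(j,h)
round 1: derive cover(b,e) via R2 from edge(b,h), cites(h,e)
round 1: derive cover(d,a) via R2 from edge(d,j), cites(j,a)
round 1: derive cover(g,a) via R2 from edge(g,j), cites(j,a)
round 1: derive cover(i,a) via R2 from edge(i,j), cites(j,a)
round 1: derive cover(i,h) via R2 from edge(i,b), cites(b,h)
round 1: derive cover(i,i) via R2 from edge(i,b), cites(b,i)
round 1: derive cover(j,e) via R2 from edge(j,h), cites(h,e)
round 2: derive cover(d,e) via R1 from cover(d,j), cover(j,e)
round 2: derive cover(d,h) via R1 from cover(d,j), cover(j,h)
round 2: derive cover(g,e) via R1 from cover(g,j), cover(j,e)
round 2: derive cover(g,h) via R1 from cover(g,j), cover(j,h)

cover(d,e)  [via R1]
  cover(d,j)  [via R0]
    edge(d,j)  [fact]
  cover(j,e)  [via R2]
    edge(j,h)  [fact]
    cites(h,e)  [fact]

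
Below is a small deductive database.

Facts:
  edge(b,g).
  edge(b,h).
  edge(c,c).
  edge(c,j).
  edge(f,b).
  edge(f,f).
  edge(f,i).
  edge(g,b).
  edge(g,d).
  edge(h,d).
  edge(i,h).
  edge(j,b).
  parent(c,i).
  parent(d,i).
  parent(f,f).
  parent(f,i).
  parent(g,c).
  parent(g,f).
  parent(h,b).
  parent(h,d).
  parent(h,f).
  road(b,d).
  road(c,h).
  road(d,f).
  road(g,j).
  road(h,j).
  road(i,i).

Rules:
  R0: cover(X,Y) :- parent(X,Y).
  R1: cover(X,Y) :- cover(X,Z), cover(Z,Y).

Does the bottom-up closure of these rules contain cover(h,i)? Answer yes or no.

yes

round 1: derive cover(c,i) via R0 from parent(c,i)
round 1: derive cover(d,i) via R0 from parent(d,i)
round 1: derive cover(f,f) via R0 from parent(f,f)
round 1: derive cover(f,i) via R0 from parent(f,i)
round 1: derive cover(g,c) via R0 from parent(g,c)
round 1: derive cover(g,f) via R0 from parent(g,f)
round 1: derive cover(h,b) via R0 from parent(h,b)
round 1: derive cover(h,d) via R0 from parent(h,d)
round 1: derive cover(h,f) via R0 from parent(h,f)
round 2: derive cover(g,i) via R1 from cover(g,c), cover(c,i)
round 2: derive cover(h,i) via R1 from cover(h,d), cover(d,i)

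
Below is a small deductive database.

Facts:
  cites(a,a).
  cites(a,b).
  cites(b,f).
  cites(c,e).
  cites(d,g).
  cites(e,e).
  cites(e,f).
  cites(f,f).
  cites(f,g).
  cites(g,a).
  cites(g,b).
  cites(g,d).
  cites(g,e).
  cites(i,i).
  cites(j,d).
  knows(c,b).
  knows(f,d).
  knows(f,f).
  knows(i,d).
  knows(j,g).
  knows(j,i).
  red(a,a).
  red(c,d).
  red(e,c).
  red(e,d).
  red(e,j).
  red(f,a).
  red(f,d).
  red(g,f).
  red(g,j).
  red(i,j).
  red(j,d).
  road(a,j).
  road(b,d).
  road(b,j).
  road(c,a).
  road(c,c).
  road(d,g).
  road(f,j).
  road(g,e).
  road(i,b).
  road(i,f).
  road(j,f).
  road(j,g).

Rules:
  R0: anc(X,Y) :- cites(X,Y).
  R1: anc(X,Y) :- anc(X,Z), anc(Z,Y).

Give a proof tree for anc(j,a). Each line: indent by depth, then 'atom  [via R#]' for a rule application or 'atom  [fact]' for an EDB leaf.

anc(j,a)  [via R1]
  anc(j,d)  [via R0]
    cites(j,d)  [fact]
  anc(d,a)  [via R1]
    anc(d,g)  [via R0]
      cites(d,g)  [fact]
    anc(g,a)  [via R0]
      cites(g,a)  [fact]

round 1: derive anc(a,a) via R0 from cites(a,a)
round 1: derive anc(a,b) via R0 from cites(a,b)
round 1: derive anc(b,f) via R0 from cites(b,f)
round 1: derive anc(c,e) via R0 from cites(c,e)
round 1: derive anc(d,g) via R0 from cites(d,g)
round 1: derive anc(e,e) via R0 from cites(e,e)
round 1: derive anc(e,f) via R0 from cites(e,f)
round 1: derive anc(f,f) via R0 from cites(f,f)
round 1: derive anc(f,g) via R0 from cites(f,g)
round 1: derive anc(g,a) via R0 from cites(g,a)
round 1: derive anc(g,b) via R0 from cites(g,b)
round 1: derive anc(g,d) via R0 from cites(g,d)
round 1: derive anc(g,e) via R0 from cites(g,e)
round 1: derive anc(i,i) via R0 from cites(i,i)
round 1: derive anc(j,d) via R0 from cites(j,d)
round 2: derive anc(a,f) via R1 from anc(a,b), anc(b,f)
round 2: derive anc(b,g) via R1 from anc(b,f), anc(f,g)
round 2: derive anc(c,f) via R1 from anc(c,e), anc(e,f)
round 2: derive anc(d,a) via R1 from anc(d,g), anc(g,a)
round 2: derive anc(d,b) via R1 from anc(d,g), anc(g,b)
round 2: derive anc(d,d) via R1 from anc(d,g), anc(g,d)
round 2: derive anc(d,e) via R1 from anc(d,g), anc(g,e)
round 2: derive anc(e,g) via R1 from anc(e,f), anc(f,g)
round 2: derive anc(f,a) via R1 from anc(f,g), anc(g,a)
round 2: derive anc(f,b) via R1 from anc(f,g), anc(g,b)
round 2: derive anc(f,d) via R1 from anc(f,g), anc(g,d)
round 2: derive anc(f,e) via R1 from anc(f,g), anc(g,e)
round 2: derive anc(g,f) via R1 from anc(g,b), anc(b,f)
round 2: derive anc(g,g) via R1 from anc(g,d), anc(d,g)
round 2: derive anc(j,g) via R1 from anc(j,d), anc(d,g)
round 3: derive anc(a,d) via R1 from anc(a,f), anc(f,d)
round 3: derive anc(a,e) via R1 from anc(a,f), anc(f,e)
round 3: derive anc(a,g) via R1 from anc(a,b), anc(b,g)
round 3: derive anc(b,a) via R1 from anc(b,f), anc(f,a)
round 3: derive anc(b,b) via R1 from anc(b,f), anc(f,b)
round 3: derive anc(b,d) via R1 from anc(b,f), anc(f,d)
round 3: derive anc(b,e) via R1 from anc(b,f), anc(f,e)
round 3: derive anc(c,a) via R1 from anc(c,f), anc(f,a)
round 3: derive anc(c,b) via R1 from anc(c,f), anc(f,b)
round 3: derive anc(c,d) via R1 from anc(c,f), anc(f,d)
round 3: derive anc(c,g) via R1 from anc(c,e), anc(e,g)
round 3: derive anc(d,f) via R1 from anc(d,a), anc(a,f)
round 3: derive anc(e,a) via R1 from anc(e,f), anc(f,a)
round 3: derive anc(e,b) via R1 from anc(e,f), anc(f,b)
round 3: derive anc(e,d) via R1 from anc(e,f), anc(f,d)
round 3: derive anc(j,a) via R1 from anc(j,d), anc(d,a)
round 3: derive anc(j,b) via R1 from anc(j,d), anc(d,b)
round 3: derive anc(j,e) via R1 from anc(j,d), anc(d,e)
round 3: derive anc(j,f) via R1 from anc(j,g), anc(g,f)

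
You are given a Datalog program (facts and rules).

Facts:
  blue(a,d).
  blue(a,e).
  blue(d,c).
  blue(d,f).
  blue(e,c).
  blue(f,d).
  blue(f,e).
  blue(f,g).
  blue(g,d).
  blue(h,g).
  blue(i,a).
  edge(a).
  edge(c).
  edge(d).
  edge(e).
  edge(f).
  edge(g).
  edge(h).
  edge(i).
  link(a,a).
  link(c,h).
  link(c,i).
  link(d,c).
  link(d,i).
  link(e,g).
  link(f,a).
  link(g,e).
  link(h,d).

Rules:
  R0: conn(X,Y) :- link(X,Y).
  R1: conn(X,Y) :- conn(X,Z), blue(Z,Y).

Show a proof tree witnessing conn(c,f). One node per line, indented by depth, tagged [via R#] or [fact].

conn(c,f)  [via R1]
  conn(c,d)  [via R1]
    conn(c,a)  [via R1]
      conn(c,i)  [via R0]
        link(c,i)  [fact]
      blue(i,a)  [fact]
    blue(a,d)  [fact]
  blue(d,f)  [fact]

round 1: derive conn(a,a) via R0 from link(a,a)
round 1: derive conn(c,h) via R0 from link(c,h)
round 1: derive conn(c,i) via R0 from link(c,i)
round 1: derive conn(d,c) via R0 from link(d,c)
round 1: derive conn(d,i) via R0 from link(d,i)
round 1: derive conn(e,g) via R0 from link(e,g)
round 1: derive conn(f,a) via R0 from link(f,a)
round 1: derive conn(g,e) via R0 from link(g,e)
round 1: derive conn(h,d) via R0 from link(h,d)
round 2: derive conn(a,d) via R1 from conn(a,a), blue(a,d)
round 2: derive conn(a,e) via R1 from conn(a,a), blue(a,e)
round 2: derive conn(c,a) via R1 from conn(c,i), blue(i,a)
round 2: derive conn(c,g) via R1 from conn(c,h), blue(h,g)
round 2: derive conn(d,a) via R1 from conn(d,i), blue(i,a)
round 2: derive conn(e,d) via R1 from conn(e,g), blue(g,d)
round 2: derive conn(f,d) via R1 from conn(f,a), blue(a,d)
round 2: derive conn(f,e) via R1 from conn(f,a), blue(a,e)
round 2: derive conn(g,c) via R1 from conn(g,e), blue(e,c)
round 2: derive conn(h,c) via R1 from conn(h,d), blue(d,c)
round 2: derive conn(h,f) via R1 from conn(h,d), blue(d,f)
round 3: derive conn(a,c) via R1 from conn(a,d), blue(d,c)
round 3: derive conn(a,f) via R1 from conn(a,d), blue(d,f)
round 3: derive conn(c,d) via R1 from conn(c,a), blue(a,d)
round 3: derive conn(c,e) via R1 from conn(c,a), blue(a,e)
round 3: derive conn(d,d) via R1 from conn(d,a), blue(a,d)
round 3: derive conn(d,e) via R1 from conn(d,a), blue(a,e)
round 3: derive conn(e,c) via R1 from conn(e,d), blue(d,c)
round 3: derive conn(e,f) via R1 from conn(e,d), blue(d,f)
round 3: derive conn(f,c) via R1 from conn(f,d), blue(d,c)
round 3: derive conn(f,f) via R1 from conn(f,d), blue(d,f)
round 3: derive conn(h,e) via R1 from conn(h,f), blue(f,e)
round 3: derive conn(h,g) via R1 from conn(h,f), blue(f,g)
round 4: derive conn(a,g) via R1 from conn(a,f), blue(f,g)
round 4: derive conn(c,c) via R1 from conn(c,d), blue(d,c)
round 4: derive conn(c,f) via R1 from conn(c,d), blue(d,f)
round 4: derive conn(d,f) via R1 from conn(d,d), blue(d,f)
round 4: derive conn(e,e) via R1 from conn(e,f), blue(f,e)
round 4: derive conn(f,g) via R1 from conn(f,f), blue(f,g)
round 5: derive conn(d,g) via R1 from conn(d,f), blue(f,g)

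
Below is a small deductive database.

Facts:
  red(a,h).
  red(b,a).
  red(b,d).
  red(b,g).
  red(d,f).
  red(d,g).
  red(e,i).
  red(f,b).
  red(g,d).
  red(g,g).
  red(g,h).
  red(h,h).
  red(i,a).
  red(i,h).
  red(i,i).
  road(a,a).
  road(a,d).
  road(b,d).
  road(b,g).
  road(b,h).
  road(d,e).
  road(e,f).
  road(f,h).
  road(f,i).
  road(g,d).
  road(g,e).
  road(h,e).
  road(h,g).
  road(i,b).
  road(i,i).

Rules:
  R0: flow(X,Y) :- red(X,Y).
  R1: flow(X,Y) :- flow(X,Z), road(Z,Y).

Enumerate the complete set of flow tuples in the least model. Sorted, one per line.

flow(a,b)
flow(a,d)
flow(a,e)
flow(a,f)
flow(a,g)
flow(a,h)
flow(a,i)
flow(b,a)
flow(b,b)
flow(b,d)
flow(b,e)
flow(b,f)
flow(b,g)
flow(b,h)
flow(b,i)
flow(d,b)
flow(d,d)
flow(d,e)
flow(d,f)
flow(d,g)
flow(d,h)
flow(d,i)
flow(e,b)
flow(e,d)
flow(e,e)
flow(e,f)
flow(e,g)
flow(e,h)
flow(e,i)
flow(f,b)
flow(f,d)
flow(f,e)
flow(f,f)
flow(f,g)
flow(f,h)
flow(f,i)
flow(g,b)
flow(g,d)
flow(g,e)
flow(g,f)
flow(g,g)
flow(g,h)
flow(g,i)
flow(h,b)
flow(h,d)
flow(h,e)
flow(h,f)
flow(h,g)
flow(h,h)
flow(h,i)
flow(i,a)
flow(i,b)
flow(i,d)
flow(i,e)
flow(i,f)
flow(i,g)
flow(i,h)
flow(i,i)

round 1: derive flow(a,h) via R0 from red(a,h)
round 1: derive flow(b,a) via R0 from red(b,a)
round 1: derive flow(b,d) via R0 from red(b,d)
round 1: derive flow(b,g) via R0 from red(b,g)
round 1: derive flow(d,f) via R0 from red(d,f)
round 1: derive flow(d,g) via R0 from red(d,g)
round 1: derive flow(e,i) via R0 from red(e,i)
round 1: derive flow(f,b) via R0 from red(f,b)
round 1: derive flow(g,d) via R0 from red(g,d)
round 1: derive flow(g,g) via R0 from red(g,g)
round 1: derive flow(g,h) via R0 from red(g,h)
round 1: derive flow(h,h) via R0 from red(h,h)
round 1: derive flow(i,a) via R0 from red(i,a)
round 1: derive flow(i,h) via R0 from red(i,h)
round 1: derive flow(i,i) via R0 from red(i,i)
round 2: derive flow(a,e) via R1 from flow(a,h), road(h,e)
round 2: derive flow(a,g) via R1 from flow(a,h), road(h,g)
round 2: derive flow(b,e) via R1 from flow(b,d), road(d,e)
round 2: derive flow(d,d) via R1 from flow(d,g), road(g,d)
round 2: derive flow(d,e) via R1 from flow(d,g), road(g,e)
round 2: derive flow(d,h) via R1 from flow(d,f), road(f,h)
round 2: derive flow(d,i) via R1 from flow(d,f), road(f,i)
round 2: derive flow(e,b) via R1 from flow(e,i), road(i,b)
round 2: derive flow(f,d) via R1 from flow(f,b), road(b,d)
round 2: derive flow(f,g) via R1 from flow(f,b), road(b,g)
round 2: derive flow(f,h) via R1 from flow(f,b), road(b,h)
round 2: derive flow(g,e) via R1 from flow(g,d), road(d,e)
round 2: derive flow(h,e) via R1 from flow(h,h), road(h,e)
round 2: derive flow(h,g) via R1 from flow(h,h), road(h,g)
round 2: derive flow(i,b) via R1 from flow(i,i), road(i,b)
round 2: derive flow(i,d) via R1 from flow(i,a), road(a,d)
round 2: derive flow(i,e) via R1 from flow(i,h), road(h,e)
round 2: derive flow(i,g) via R1 from flow(i,h), road(h,g)
round 3: derive flow(a,d) via R1 from flow(a,g), road(g,d)
round 3: derive flow(a,f) via R1 from flow(a,e), road(e,f)
round 3: derive flow(b,f) via R1 from flow(b,e), road(e,f)
round 3: derive flow(d,b) via R1 from flow(d,i), road(i,b)
round 3: derive flow(e,d) via R1 from flow(e,b), road(b,d)
round 3: derive flow(e,g) via R1 from flow(e,b), road(b,g)
round 3: derive flow(e,h) via R1 from flow(e,b), road(b,h)
round 3: derive flow(f,e) via R1 from flow(f,d), road(d,e)
round 3: derive flow(g,f) via R1 from flow(g,e), road(e,f)
round 3: derive flow(h,d) via R1 from flow(h,g), road(g,d)
round 3: derive flow(h,f) via R1 from flow(h,e), road(e,f)
round 3: derive flow(i,f) via R1 from flow(i,e), road(e,f)
round 4: derive flow(a,i) via R1 from flow(a,f), road(f,i)
round 4: derive flow(b,h) via R1 from flow(b,f), road(f,h)
round 4: derive flow(b,i) via R1 from flow(b,f), road(f,i)
round 4: derive flow(e,e) via R1 from flow(e,d), road(d,e)
round 4: derive flow(f,f) via R1 from flow(f,e), road(e,f)
round 4: derive flow(g,i) via R1 from flow(g,f), road(f,i)
round 4: derive flow(h,i) via R1 from flow(h,f), road(f,i)
round 5: derive flow(a,b) via R1 from flow(a,i), road(i,b)
round 5: derive flow(b,b) via R1 from flow(b,i), road(i,b)
round 5: derive flow(e,f) via R1 from flow(e,e), road(e,f)
round 5: derive flow(f,i) via R1 from flow(f,f), road(f,i)
round 5: derive flow(g,b) via R1 from flow(g,i), road(i,b)
round 5: derive flow(h,b) via R1 from flow(h,i), road(i,b)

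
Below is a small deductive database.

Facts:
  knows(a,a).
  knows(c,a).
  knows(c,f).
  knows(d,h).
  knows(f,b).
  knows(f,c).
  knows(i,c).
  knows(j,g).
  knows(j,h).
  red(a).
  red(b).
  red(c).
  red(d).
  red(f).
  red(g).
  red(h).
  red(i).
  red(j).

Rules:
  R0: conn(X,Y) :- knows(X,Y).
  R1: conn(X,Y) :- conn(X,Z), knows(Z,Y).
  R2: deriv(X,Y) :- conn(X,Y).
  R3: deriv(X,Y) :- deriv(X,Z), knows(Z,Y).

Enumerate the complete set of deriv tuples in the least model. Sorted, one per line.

deriv(a,a)
deriv(c,a)
deriv(c,b)
deriv(c,c)
deriv(c,f)
deriv(d,h)
deriv(f,a)
deriv(f,b)
deriv(f,c)
deriv(f,f)
deriv(i,a)
deriv(i,b)
deriv(i,c)
deriv(i,f)
deriv(j,g)
deriv(j,h)

round 1: derive conn(a,a) via R0 from knows(a,a)
round 1: derive conn(c,a) via R0 from knows(c,a)
round 1: derive conn(c,f) via R0 from knows(c,f)
round 1: derive conn(d,h) via R0 from knows(d,h)
round 1: derive conn(f,b) via R0 from knows(f,b)
round 1: derive conn(f,c) via R0 from knows(f,c)
round 1: derive conn(i,c) via R0 from knows(i,c)
round 1: derive conn(j,g) via R0 from knows(j,g)
round 1: derive conn(j,h) via R0 from knows(j,h)
round 2: derive conn(c,b) via R1 from conn(c,f), knows(f,b)
round 2: derive conn(c,c) via R1 from conn(c,f), knows(f,c)
round 2: derive conn(f,a) via R1 from conn(f,c), knows(c,a)
round 2: derive conn(f,f) via R1 from conn(f,c), knows(c,f)
round 2: derive conn(i,a) via R1 from conn(i,c), knows(c,a)
round 2: derive conn(i,f) via R1 from conn(i,c), knows(c,f)
round 2: derive deriv(a,a) via R2 from conn(a,a)
round 2: derive deriv(c,a) via R2 from conn(c,a)
round 2: derive deriv(c,f) via R2 from conn(c,f)
round 2: derive deriv(d,h) via R2 from conn(d,h)
round 2: derive deriv(f,b) via R2 from conn(f,b)
round 2: derive deriv(f,c) via R2 from conn(f,c)
round 2: derive deriv(i,c) via R2 from conn(i,c)
round 2: derive deriv(j,g) via R2 from conn(j,g)
round 2: derive deriv(j,h) via R2 from conn(j,h)
round 3: derive conn(i,b) via R1 from conn(i,f), knows(f,b)
round 3: derive deriv(c,b) via R2 from conn(c,b)
round 3: derive deriv(c,c) via R2 from conn(c,c)
round 3: derive deriv(f,a) via R2 from conn(f,a)
round 3: derive deriv(f,f) via R2 from conn(f,f)
round 3: derive deriv(i,a) via R2 from conn(i,a)
round 3: derive deriv(i,f) via R2 from conn(i,f)
round 4: derive deriv(i,b) via R2 from conn(i,b)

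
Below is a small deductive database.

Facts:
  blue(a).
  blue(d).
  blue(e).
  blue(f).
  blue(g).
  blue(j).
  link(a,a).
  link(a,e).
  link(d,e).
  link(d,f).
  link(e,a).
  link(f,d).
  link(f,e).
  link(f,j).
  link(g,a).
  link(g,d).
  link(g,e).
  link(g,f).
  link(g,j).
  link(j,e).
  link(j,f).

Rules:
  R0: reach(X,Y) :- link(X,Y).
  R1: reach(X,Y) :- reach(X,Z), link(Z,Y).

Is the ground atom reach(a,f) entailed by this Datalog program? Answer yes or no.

round 1: derive reach(a,a) via R0 from link(a,a)
round 1: derive reach(a,e) via R0 from link(a,e)
round 1: derive reach(d,e) via R0 from link(d,e)
round 1: derive reach(d,f) via R0 from link(d,f)
round 1: derive reach(e,a) via R0 from link(e,a)
round 1: derive reach(f,d) via R0 from link(f,d)
round 1: derive reach(f,e) via R0 from link(f,e)
round 1: derive reach(f,j) via R0 from link(f,j)
round 1: derive reach(g,a) via R0 from link(g,a)
round 1: derive reach(g,d) via R0 from link(g,d)
round 1: derive reach(g,e) via R0 from link(g,e)
round 1: derive reach(g,f) via R0 from link(g,f)
round 1: derive reach(g,j) via R0 from link(g,j)
round 1: derive reach(j,e) via R0 from link(j,e)
round 1: derive reach(j,f) via R0 from link(j,f)
round 2: derive reach(d,a) via R1 from reach(d,e), link(e,a)
round 2: derive reach(d,d) via R1 from reach(d,f), link(f,d)
round 2: derive reach(d,j) via R1 from reach(d,f), link(f,j)
round 2: derive reach(e,e) via R1 from reach(e,a), link(a,e)
round 2: derive reach(f,a) via R1 from reach(f,e), link(e,a)
round 2: derive reach(f,f) via R1 from reach(f,d), link(d,f)
round 2: derive reach(j,a) via R1 from reach(j,e), link(e,a)
round 2: derive reach(j,d) via R1 from reach(j,f), link(f,d)
round 2: derive reach(j,j) via R1 from reach(j,f), link(f,j)

no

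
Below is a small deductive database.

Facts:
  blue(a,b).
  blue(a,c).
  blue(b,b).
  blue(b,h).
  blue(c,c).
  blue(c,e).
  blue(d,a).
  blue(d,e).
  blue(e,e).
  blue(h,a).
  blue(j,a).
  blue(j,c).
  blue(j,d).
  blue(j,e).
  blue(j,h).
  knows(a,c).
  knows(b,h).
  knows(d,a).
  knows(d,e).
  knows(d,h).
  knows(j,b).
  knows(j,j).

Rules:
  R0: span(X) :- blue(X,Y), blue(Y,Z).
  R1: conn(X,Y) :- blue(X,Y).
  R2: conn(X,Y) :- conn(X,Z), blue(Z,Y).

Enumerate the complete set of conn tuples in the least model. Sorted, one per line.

conn(a,a)
conn(a,b)
conn(a,c)
conn(a,e)
conn(a,h)
conn(b,a)
conn(b,b)
conn(b,c)
conn(b,e)
conn(b,h)
conn(c,c)
conn(c,e)
conn(d,a)
conn(d,b)
conn(d,c)
conn(d,e)
conn(d,h)
conn(e,e)
conn(h,a)
conn(h,b)
conn(h,c)
conn(h,e)
conn(h,h)
conn(j,a)
conn(j,b)
conn(j,c)
conn(j,d)
conn(j,e)
conn(j,h)

round 1: derive conn(a,b) via R1 from blue(a,b)
round 1: derive conn(a,c) via R1 from blue(a,c)
round 1: derive conn(b,b) via R1 from blue(b,b)
round 1: derive conn(b,h) via R1 from blue(b,h)
round 1: derive conn(c,c) via R1 from blue(c,c)
round 1: derive conn(c,e) via R1 from blue(c,e)
round 1: derive conn(d,a) via R1 from blue(d,a)
round 1: derive conn(d,e) via R1 from blue(d,e)
round 1: derive conn(e,e) via R1 from blue(e,e)
round 1: derive conn(h,a) via R1 from blue(h,a)
round 1: derive conn(j,a) via R1 from blue(j,a)
round 1: derive conn(j,c) via R1 from blue(j,c)
round 1: derive conn(j,d) via R1 from blue(j,d)
round 1: derive conn(j,e) via R1 from blue(j,e)
round 1: derive conn(j,h) via R1 from blue(j,h)
round 2: derive conn(a,e) via R2 from conn(a,c), blue(c,e)
round 2: derive conn(a,h) via R2 from conn(a,b), blue(b,h)
round 2: derive conn(b,a) via R2 from conn(b,h), blue(h,a)
round 2: derive conn(d,b) via R2 from conn(d,a), blue(a,b)
round 2: derive conn(d,c) via R2 from conn(d,a), blue(a,c)
round 2: derive conn(h,b) via R2 from conn(h,a), blue(a,b)
round 2: derive conn(h,c) via R2 from conn(h,a), blue(a,c)
round 2: derive conn(j,b) via R2 from conn(j,a), blue(a,b)
round 3: derive conn(a,a) via R2 from conn(a,h), blue(h,a)
round 3: derive conn(b,c) via R2 from conn(b,a), blue(a,c)
round 3: derive conn(d,h) via R2 from conn(d,b), blue(b,h)
round 3: derive conn(h,e) via R2 from conn(h,c), blue(c,e)
round 3: derive conn(h,h) via R2 from conn(h,b), blue(b,h)
round 4: derive conn(b,e) via R2 from conn(b,c), blue(c,e)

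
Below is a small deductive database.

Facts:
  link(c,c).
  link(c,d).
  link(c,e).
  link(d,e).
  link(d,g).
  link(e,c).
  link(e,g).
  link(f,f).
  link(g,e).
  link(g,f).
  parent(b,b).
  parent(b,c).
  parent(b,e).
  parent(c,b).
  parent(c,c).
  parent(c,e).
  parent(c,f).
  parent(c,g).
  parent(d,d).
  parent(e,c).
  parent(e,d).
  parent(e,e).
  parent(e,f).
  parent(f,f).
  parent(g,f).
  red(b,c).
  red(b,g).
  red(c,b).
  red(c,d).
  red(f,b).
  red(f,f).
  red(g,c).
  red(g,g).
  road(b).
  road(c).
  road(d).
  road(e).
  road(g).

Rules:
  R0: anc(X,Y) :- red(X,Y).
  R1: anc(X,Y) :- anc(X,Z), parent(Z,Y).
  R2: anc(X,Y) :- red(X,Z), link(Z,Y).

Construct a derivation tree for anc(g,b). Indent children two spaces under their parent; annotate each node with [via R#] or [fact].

round 1: derive anc(b,c) via R0 from red(b,c)
round 1: derive anc(b,g) via R0 from red(b,g)
round 1: derive anc(c,b) via R0 from red(c,b)
round 1: derive anc(c,d) via R0 from red(c,d)
round 1: derive anc(f,b) via R0 from red(f,b)
round 1: derive anc(f,f) via R0 from red(f,f)
round 1: derive anc(g,c) via R0 from red(g,c)
round 1: derive anc(g,g) via R0 from red(g,g)
round 1: derive anc(b,d) via R2 from red(b,c), link(c,d)
round 1: derive anc(b,e) via R2 from red(b,c), link(c,e)
round 1: derive anc(b,f) via R2 from red(b,g), link(g,f)
round 1: derive anc(c,e) via R2 from red(c,d), link(d,e)
round 1: derive anc(c,g) via R2 from red(c,d), link(d,g)
round 1: derive anc(g,d) via R2 from red(g,c), link(c,d)
round 1: derive anc(g,e) via R2 from red(g,c), link(c,e)
round 1: derive anc(g,f) via R2 from red(g,g), link(g,f)
round 2: derive anc(b,b) via R1 from anc(b,c), parent(c,b)
round 2: derive anc(c,c) via R1 from anc(c,b), parent(b,c)
round 2: derive anc(c,f) via R1 from anc(c,e), parent(e,f)
round 2: derive anc(f,c) via R1 from anc(f,b), parent(b,c)
round 2: derive anc(f,e) via R1 from anc(f,b), parent(b,e)
round 2: derive anc(g,b) via R1 from anc(g,c), parent(c,b)
round 3: derive anc(f,d) via R1 from anc(f,e), parent(e,d)
round 3: derive anc(f,g) via R1 from anc(f,c), parent(c,g)

anc(g,b)  [via R1]
  anc(g,c)  [via R0]
    red(g,c)  [fact]
  parent(c,b)  [fact]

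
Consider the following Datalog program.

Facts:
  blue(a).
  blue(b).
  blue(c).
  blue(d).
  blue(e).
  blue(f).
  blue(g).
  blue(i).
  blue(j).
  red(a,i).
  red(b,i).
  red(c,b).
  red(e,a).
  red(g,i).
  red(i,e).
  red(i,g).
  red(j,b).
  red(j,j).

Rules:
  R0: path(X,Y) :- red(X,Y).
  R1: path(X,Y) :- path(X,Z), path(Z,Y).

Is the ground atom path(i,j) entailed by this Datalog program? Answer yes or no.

round 1: derive path(a,i) via R0 from red(a,i)
round 1: derive path(b,i) via R0 from red(b,i)
round 1: derive path(c,b) via R0 from red(c,b)
round 1: derive path(e,a) via R0 from red(e,a)
round 1: derive path(g,i) via R0 from red(g,i)
round 1: derive path(i,e) via R0 from red(i,e)
round 1: derive path(i,g) via R0 from red(i,g)
round 1: derive path(j,b) via R0 from red(j,b)
round 1: derive path(j,j) via R0 from red(j,j)
round 2: derive path(a,e) via R1 from path(a,i), path(i,e)
round 2: derive path(a,g) via R1 from path(a,i), path(i,g)
round 2: derive path(b,e) via R1 from path(b,i), path(i,e)
round 2: derive path(b,g) via R1 from path(b,i), path(i,g)
round 2: derive path(c,i) via R1 from path(c,b), path(b,i)
round 2: derive path(e,i) via R1 from path(e,a), path(a,i)
round 2: derive path(g,e) via R1 from path(g,i), path(i,e)
round 2: derive path(g,g) via R1 from path(g,i), path(i,g)
round 2: derive path(i,a) via R1 from path(i,e), path(e,a)
round 2: derive path(i,i) via R1 from path(i,g), path(g,i)
round 2: derive path(j,i) via R1 from path(j,b), path(b,i)
round 3: derive path(a,a) via R1 from path(a,e), path(e,a)
round 3: derive path(b,a) via R1 from path(b,e), path(e,a)
round 3: derive path(c,a) via R1 from path(c,i), path(i,a)
round 3: derive path(c,e) via R1 from path(c,b), path(b,e)
round 3: derive path(c,g) via R1 from path(c,b), path(b,g)
round 3: derive path(e,e) via R1 from path(e,a), path(a,e)
round 3: derive path(e,g) via R1 from path(e,a), path(a,g)
round 3: derive path(g,a) via R1 from path(g,e), path(e,a)
round 3: derive path(j,a) via R1 from path(j,i), path(i,a)
round 3: derive path(j,e) via R1 from path(j,b), path(b,e)
round 3: derive path(j,g) via R1 from path(j,b), path(b,g)

no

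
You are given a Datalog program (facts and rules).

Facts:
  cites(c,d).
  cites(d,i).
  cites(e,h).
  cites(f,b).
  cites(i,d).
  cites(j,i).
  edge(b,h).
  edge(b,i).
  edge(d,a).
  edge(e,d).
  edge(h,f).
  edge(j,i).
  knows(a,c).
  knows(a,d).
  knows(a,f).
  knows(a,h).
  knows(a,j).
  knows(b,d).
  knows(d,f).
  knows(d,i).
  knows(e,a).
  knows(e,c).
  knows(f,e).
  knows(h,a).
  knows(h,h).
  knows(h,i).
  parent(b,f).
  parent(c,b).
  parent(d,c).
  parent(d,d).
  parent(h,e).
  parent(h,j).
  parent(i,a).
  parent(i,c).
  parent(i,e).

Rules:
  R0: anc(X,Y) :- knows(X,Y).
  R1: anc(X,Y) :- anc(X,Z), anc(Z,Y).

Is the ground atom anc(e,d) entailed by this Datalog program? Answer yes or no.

yes

round 1: derive anc(a,c) via R0 from knows(a,c)
round 1: derive anc(a,d) via R0 from knows(a,d)
round 1: derive anc(a,f) via R0 from knows(a,f)
round 1: derive anc(a,h) via R0 from knows(a,h)
round 1: derive anc(a,j) via R0 from knows(a,j)
round 1: derive anc(b,d) via R0 from knows(b,d)
round 1: derive anc(d,f) via R0 from knows(d,f)
round 1: derive anc(d,i) via R0 from knows(d,i)
round 1: derive anc(e,a) via R0 from knows(e,a)
round 1: derive anc(e,c) via R0 from knows(e,c)
round 1: derive anc(f,e) via R0 from knows(f,e)
round 1: derive anc(h,a) via R0 from knows(h,a)
round 1: derive anc(h,h) via R0 from knows(h,h)
round 1: derive anc(h,i) via R0 from knows(h,i)
round 2: derive anc(a,a) via R1 from anc(a,h), anc(h,a)
round 2: derive anc(a,e) via R1 from anc(a,f), anc(f,e)
round 2: derive anc(a,i) via R1 from anc(a,d), anc(d,i)
round 2: derive anc(b,f) via R1 from anc(b,d), anc(d,f)
round 2: derive anc(b,i) via R1 from anc(b,d), anc(d,i)
round 2: derive anc(d,e) via R1 from anc(d,f), anc(f,e)
round 2: derive anc(e,d) via R1 from anc(e,a), anc(a,d)
round 2: derive anc(e,f) via R1 from anc(e,a), anc(a,f)
round 2: derive anc(e,h) via R1 from anc(e,a), anc(a,h)
round 2: derive anc(e,j) via R1 from anc(e,a), anc(a,j)
round 2: derive anc(f,a) via R1 from anc(f,e), anc(e,a)
round 2: derive anc(f,c) via R1 from anc(f,e), anc(e,c)
round 2: derive anc(h,c) via R1 from anc(h,a), anc(a,c)
round 2: derive anc(h,d) via R1 from anc(h,a), anc(a,d)
round 2: derive anc(h,f) via R1 from anc(h,a), anc(a,f)
round 2: derive anc(h,j) via R1 from anc(h,a), anc(a,j)
round 3: derive anc(b,a) via R1 from anc(b,f), anc(f,a)
round 3: derive anc(b,c) via R1 from anc(b,f), anc(f,c)
round 3: derive anc(b,e) via R1 from anc(b,d), anc(d,e)
round 3: derive anc(d,a) via R1 from anc(d,e), anc(e,a)
round 3: derive anc(d,c) via R1 from anc(d,e), anc(e,c)
round 3: derive anc(d,d) via R1 from anc(d,e), anc(e,d)
round 3: derive anc(d,h) via R1 from anc(d,e), anc(e,h)
round 3: derive anc(d,j) via R1 from anc(d,e), anc(e,j)
round 3: derive anc(e,e) via R1 from anc(e,a), anc(a,e)
round 3: derive anc(e,i) via R1 from anc(e,a), anc(a,i)
round 3: derive anc(f,d) via R1 from anc(f,a), anc(a,d)
round 3: derive anc(f,f) via R1 from anc(f,a), anc(a,f)
round 3: derive anc(f,h) via R1 from anc(f,a), anc(a,h)
round 3: derive anc(f,i) via R1 from anc(f,a), anc(a,i)
round 3: derive anc(f,j) via R1 from anc(f,a), anc(a,j)
round 3: derive anc(h,e) via R1 from anc(h,a), anc(a,e)
round 4: derive anc(b,h) via R1 from anc(b,a), anc(a,h)
round 4: derive anc(b,j) via R1 from anc(b,a), anc(a,j)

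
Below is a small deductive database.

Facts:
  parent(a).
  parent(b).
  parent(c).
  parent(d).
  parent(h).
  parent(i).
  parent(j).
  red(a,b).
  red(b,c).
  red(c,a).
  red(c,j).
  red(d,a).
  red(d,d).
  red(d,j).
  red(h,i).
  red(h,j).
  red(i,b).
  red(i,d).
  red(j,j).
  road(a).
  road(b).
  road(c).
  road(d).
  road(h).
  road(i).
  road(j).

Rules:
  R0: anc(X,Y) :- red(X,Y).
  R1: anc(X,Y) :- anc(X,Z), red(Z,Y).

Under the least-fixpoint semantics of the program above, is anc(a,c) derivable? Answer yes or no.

round 1: derive anc(a,b) via R0 from red(a,b)
round 1: derive anc(b,c) via R0 from red(b,c)
round 1: derive anc(c,a) via R0 from red(c,a)
round 1: derive anc(c,j) via R0 from red(c,j)
round 1: derive anc(d,a) via R0 from red(d,a)
round 1: derive anc(d,d) via R0 from red(d,d)
round 1: derive anc(d,j) via R0 from red(d,j)
round 1: derive anc(h,i) via R0 from red(h,i)
round 1: derive anc(h,j) via R0 from red(h,j)
round 1: derive anc(i,b) via R0 from red(i,b)
round 1: derive anc(i,d) via R0 from red(i,d)
round 1: derive anc(j,j) via R0 from red(j,j)
round 2: derive anc(a,c) via R1 from anc(a,b), red(b,c)
round 2: derive anc(b,a) via R1 from anc(b,c), red(c,a)
round 2: derive anc(b,j) via R1 from anc(b,c), red(c,j)
round 2: derive anc(c,b) via R1 from anc(c,a), red(a,b)
round 2: derive anc(d,b) via R1 from anc(d,a), red(a,b)
round 2: derive anc(h,b) via R1 from anc(h,i), red(i,b)
round 2: derive anc(h,d) via R1 from anc(h,i), red(i,d)
round 2: derive anc(i,a) via R1 from anc(i,d), red(d,a)
round 2: derive anc(i,c) via R1 from anc(i,b), red(b,c)
round 2: derive anc(i,j) via R1 from anc(i,d), red(d,j)
round 3: derive anc(a,a) via R1 from anc(a,c), red(c,a)
round 3: derive anc(a,j) via R1 from anc(a,c), red(c,j)
round 3: derive anc(b,b) via R1 from anc(b,a), red(a,b)
round 3: derive anc(c,c) via R1 from anc(c,b), red(b,c)
round 3: derive anc(d,c) via R1 from anc(d,b), red(b,c)
round 3: derive anc(h,a) via R1 from anc(h,d), red(d,a)
round 3: derive anc(h,c) via R1 from anc(h,b), red(b,c)

yes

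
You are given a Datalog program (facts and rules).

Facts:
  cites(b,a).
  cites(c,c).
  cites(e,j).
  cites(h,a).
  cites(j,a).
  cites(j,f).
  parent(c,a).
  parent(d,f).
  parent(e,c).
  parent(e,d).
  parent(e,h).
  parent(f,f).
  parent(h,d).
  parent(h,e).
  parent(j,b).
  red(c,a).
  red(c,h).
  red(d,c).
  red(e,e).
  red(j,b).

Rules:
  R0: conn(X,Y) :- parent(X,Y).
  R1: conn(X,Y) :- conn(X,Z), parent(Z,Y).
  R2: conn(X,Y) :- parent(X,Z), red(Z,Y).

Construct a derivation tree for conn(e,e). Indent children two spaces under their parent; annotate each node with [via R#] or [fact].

conn(e,e)  [via R1]
  conn(e,h)  [via R0]
    parent(e,h)  [fact]
  parent(h,e)  [fact]

round 1: derive conn(c,a) via R0 from parent(c,a)
round 1: derive conn(d,f) via R0 from parent(d,f)
round 1: derive conn(e,c) via R0 from parent(e,c)
round 1: derive conn(e,d) via R0 from parent(e,d)
round 1: derive conn(e,h) via R0 from parent(e,h)
round 1: derive conn(f,f) via R0 from parent(f,f)
round 1: derive conn(h,d) via R0 from parent(h,d)
round 1: derive conn(h,e) via R0 from parent(h,e)
round 1: derive conn(j,b) via R0 from parent(j,b)
round 1: derive conn(e,a) via R2 from parent(e,c), red(c,a)
round 1: derive conn(h,c) via R2 from parent(h,d), red(d,c)
round 2: derive conn(e,e) via R1 from conn(e,h), parent(h,e)
round 2: derive conn(e,f) via R1 from conn(e,d), parent(d,f)
round 2: derive conn(h,a) via R1 from conn(h,c), parent(c,a)
round 2: derive conn(h,f) via R1 from conn(h,d), parent(d,f)
round 2: derive conn(h,h) via R1 from conn(h,e), parent(e,h)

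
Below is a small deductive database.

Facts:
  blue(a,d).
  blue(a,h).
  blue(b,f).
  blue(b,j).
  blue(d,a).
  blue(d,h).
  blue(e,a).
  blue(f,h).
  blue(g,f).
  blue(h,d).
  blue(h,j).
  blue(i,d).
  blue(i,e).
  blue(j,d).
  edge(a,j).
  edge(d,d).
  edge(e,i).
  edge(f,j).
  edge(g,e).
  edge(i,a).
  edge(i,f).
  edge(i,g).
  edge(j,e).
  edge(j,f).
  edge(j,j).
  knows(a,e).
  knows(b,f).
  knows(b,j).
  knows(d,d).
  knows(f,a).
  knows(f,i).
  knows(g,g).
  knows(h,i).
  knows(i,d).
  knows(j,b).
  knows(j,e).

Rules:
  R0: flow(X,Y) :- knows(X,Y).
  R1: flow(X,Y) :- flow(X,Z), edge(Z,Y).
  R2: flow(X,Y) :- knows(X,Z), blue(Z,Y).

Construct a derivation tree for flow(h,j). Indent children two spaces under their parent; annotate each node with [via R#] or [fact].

flow(h,j)  [via R1]
  flow(h,a)  [via R1]
    flow(h,i)  [via R0]
      knows(h,i)  [fact]
    edge(i,a)  [fact]
  edge(a,j)  [fact]

round 1: derive flow(a,e) via R0 from knows(a,e)
round 1: derive flow(b,f) via R0 from knows(b,f)
round 1: derive flow(b,j) via R0 from knows(b,j)
round 1: derive flow(d,d) via R0 from knows(d,d)
round 1: derive flow(f,a) via R0 from knows(f,a)
round 1: derive flow(f,i) via R0 from knows(f,i)
round 1: derive flow(g,g) via R0 from knows(g,g)
round 1: derive flow(h,i) via R0 from knows(h,i)
round 1: derive flow(i,d) via R0 from knows(i,d)
round 1: derive flow(j,b) via R0 from knows(j,b)
round 1: derive flow(j,e) via R0 from knows(j,e)
round 1: derive flow(a,a) via R2 from knows(a,e), blue(e,a)
round 1: derive flow(b,d) via R2 from knows(b,j), blue(j,d)
round 1: derive flow(b,h) via R2 from knows(b,f), blue(f,h)
round 1: derive flow(d,a) via R2 from knows(d,d), blue(d,a)
round 1: derive flow(d,h) via R2 from knows(d,d), blue(d,h)
round 1: derive flow(f,d) via R2 from knows(f,a), blue(a,d)
round 1: derive flow(f,e) via R2 from knows(f,i), blue(i,e)
round 1: derive flow(f,h) via R2 from knows(f,a), blue(a,h)
round 1: derive flow(g,f) via R2 from knows(g,g), blue(g,f)
round 1: derive flow(h,d) via R2 from knows(h,i), blue(i,d)
round 1: derive flow(h,e) via R2 from knows(h,i), blue(i,e)
round 1: derive flow(i,a) via R2 from knows(i,d), blue(d,a)
round 1: derive flow(i,h) via R2 from knows(i,d), blue(d,h)
round 1: derive flow(j,a) via R2 from knows(j,e), blue(e,a)
round 1: derive flow(j,f) via R2 from knows(j,b), blue(b,f)
round 1: derive flow(j,j) via R2 from knows(j,b), blue(b,j)
round 2: derive flow(a,i) via R1 from flow(a,e), edge(e,i)
round 2: derive flow(a,j) via R1 from flow(a,a), edge(a,j)
round 2: derive flow(b,e) via R1 from flow(b,j), edge(j,e)
round 2: derive flow(d,j) via R1 from flow(d,a), edge(a,j)
round 2: derive flow(f,f) via R1 from flow(f,i), edge(i,f)
round 2: derive flow(f,g) via R1 from flow(f,i), edge(i,g)
round 2: derive flow(f,j) via R1 from flow(f,a), edge(a,j)
round 2: derive flow(g,e) via R1 from flow(g,g), edge(g,e)
round 2: derive flow(g,j) via R1 from flow(g,f), edge(f,j)
round 2: derive flow(h,a) via R1 from flow(h,i), edge(i,a)
round 2: derive flow(h,f) via R1 from flow(h,i), edge(i,f)
round 2: derive flow(h,g) via R1 from flow(h,i), edge(i,g)
round 2: derive flow(i,j) via R1 from flow(i,a), edge(a,j)
round 2: derive flow(j,i) via R1 from flow(j,e), edge(e,i)
round 3: derive flow(a,f) via R1 from flow(a,i), edge(i,f)
round 3: derive flow(a,g) via R1 from flow(a,i), edge(i,g)
round 3: derive flow(b,i) via R1 from flow(b,e), edge(e,i)
round 3: derive flow(d,e) via R1 from flow(d,j), edge(j,e)
round 3: derive flow(d,f) via R1 from flow(d,j), edge(j,f)
round 3: derive flow(g,i) via R1 from flow(g,e), edge(e,i)
round 3: derive flow(h,j) via R1 from flow(h,a), edge(a,j)
round 3: derive flow(i,e) via R1 from flow(i,j), edge(j,e)
round 3: derive flow(i,f) via R1 from flow(i,j), edge(j,f)
round 3: derive flow(j,g) via R1 from flow(j,i), edge(i,g)
round 4: derive flow(b,a) via R1 from flow(b,i), edge(i,a)
round 4: derive flow(b,g) via R1 from flow(b,i), edge(i,g)
round 4: derive flow(d,i) via R1 from flow(d,e), edge(e,i)
round 4: derive flow(g,a) via R1 from flow(g,i), edge(i,a)
round 4: derive flow(i,i) via R1 from flow(i,e), edge(e,i)
round 5: derive flow(d,g) via R1 from flow(d,i), edge(i,g)
round 5: derive flow(i,g) via R1 from flow(i,i), edge(i,g)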